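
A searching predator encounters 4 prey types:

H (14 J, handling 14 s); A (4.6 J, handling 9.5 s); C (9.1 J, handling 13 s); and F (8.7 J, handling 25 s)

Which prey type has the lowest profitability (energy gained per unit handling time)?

In descending order of E/h:
H: 14/14 = 1 J/s
C: 9.1/13 = 0.7 J/s
A: 4.6/9.5 = 0.484 J/s
F: 8.7/25 = 0.348 J/s

F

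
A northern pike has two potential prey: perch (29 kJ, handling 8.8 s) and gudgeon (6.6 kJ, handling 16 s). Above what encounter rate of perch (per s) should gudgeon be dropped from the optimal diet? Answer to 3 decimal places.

0.016 per s

Drop gudgeon once their profitability E₂/h₂ falls below the rate achievable on perch alone: E₂/h₂ = λE₁/(1 + λh₁).
Solve for λ: λE₁h₂ = E₂(1 + λh₁) → λ(E₁h₂ − E₂h₁) = E₂ → λ = E₂/(E₁h₂ − E₂h₁).
λ = 6.6/(29×16 − 6.6×8.8) = 6.6/405.9 = 0.01626 per s.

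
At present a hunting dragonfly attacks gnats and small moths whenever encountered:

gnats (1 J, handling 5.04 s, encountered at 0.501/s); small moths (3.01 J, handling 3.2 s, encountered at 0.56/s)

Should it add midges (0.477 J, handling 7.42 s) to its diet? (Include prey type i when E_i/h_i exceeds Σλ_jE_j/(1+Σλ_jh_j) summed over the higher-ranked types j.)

Intake rate on the current diet: R = (0.501×1 + 0.56×3.01) / (1 + 0.501×5.04 + 0.56×3.2) = 2.187/5.317 = 0.4112 J/s.
midges: E/h = 0.477/7.42 = 0.06429 J/s.
0.06429 < 0.4112, so adding midges would lower the average — exclude it.

No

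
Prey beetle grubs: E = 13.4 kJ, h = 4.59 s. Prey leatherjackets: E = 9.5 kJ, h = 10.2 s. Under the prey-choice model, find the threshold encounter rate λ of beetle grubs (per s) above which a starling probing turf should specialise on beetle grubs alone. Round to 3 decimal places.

Drop leatherjackets once their profitability E₂/h₂ falls below the rate achievable on beetle grubs alone: E₂/h₂ = λE₁/(1 + λh₁).
Solve for λ: λE₁h₂ = E₂(1 + λh₁) → λ(E₁h₂ − E₂h₁) = E₂ → λ = E₂/(E₁h₂ − E₂h₁).
λ = 9.5/(13.4×10.2 − 9.5×4.59) = 9.5/93.08 = 0.1021 per s.

0.102 per s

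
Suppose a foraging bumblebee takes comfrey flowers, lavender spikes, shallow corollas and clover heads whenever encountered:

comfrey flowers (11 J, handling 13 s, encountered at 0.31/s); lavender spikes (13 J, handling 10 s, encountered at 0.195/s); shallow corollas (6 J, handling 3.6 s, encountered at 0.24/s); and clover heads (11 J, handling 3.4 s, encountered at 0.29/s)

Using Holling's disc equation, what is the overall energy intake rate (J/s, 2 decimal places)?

R = Σλ_iE_i / (1 + Σλ_ih_i)
Numerator: 0.31×11 + 0.195×13 + 0.24×6 + 0.29×11 = 10.57
Denominator: 1 + 0.31×13 + 0.195×10 + 0.24×3.6 + 0.29×3.4 = 8.83
R = 10.57/8.83 = 1.198 J/s

1.20 J/s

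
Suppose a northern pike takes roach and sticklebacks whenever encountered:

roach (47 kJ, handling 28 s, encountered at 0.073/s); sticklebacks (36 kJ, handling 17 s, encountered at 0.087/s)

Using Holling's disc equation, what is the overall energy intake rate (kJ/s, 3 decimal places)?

1.451 kJ/s

R = (0.073×47 + 0.087×36) / (1 + 0.073×28 + 0.087×17) = 6.563/4.523 = 1.451 kJ/s.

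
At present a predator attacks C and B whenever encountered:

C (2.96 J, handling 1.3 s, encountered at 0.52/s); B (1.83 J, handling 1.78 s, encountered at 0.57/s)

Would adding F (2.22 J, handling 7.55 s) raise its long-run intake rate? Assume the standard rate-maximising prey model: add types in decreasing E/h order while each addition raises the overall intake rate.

No

Intake rate on the current diet: R = (0.52×2.96 + 0.57×1.83) / (1 + 0.52×1.3 + 0.57×1.78) = 2.582/2.691 = 0.9597 J/s.
Profitability of F: 2.22/7.55 = 0.294 J/s.
0.294 < 0.9597, so adding F would lower the average — exclude it.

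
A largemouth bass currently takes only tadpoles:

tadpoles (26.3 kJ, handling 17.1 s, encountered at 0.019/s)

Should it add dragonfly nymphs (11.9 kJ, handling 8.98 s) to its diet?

Intake rate on the current diet: R = (0.019×26.3) / (1 + 0.019×17.1) = 0.4997/1.325 = 0.3772 kJ/s.
Profitability of dragonfly nymphs: 11.9/8.98 = 1.325 kJ/s.
1.325 > 0.3772, so adding dragonfly nymphs raises the average — include it.

Yes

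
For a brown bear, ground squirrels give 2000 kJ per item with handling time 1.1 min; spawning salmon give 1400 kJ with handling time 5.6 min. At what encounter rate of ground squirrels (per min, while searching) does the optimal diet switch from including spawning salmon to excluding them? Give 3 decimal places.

At the threshold, the rate on ground squirrels alone equals the profitability of spawning salmon: λ·2000/(1 + λ·1.1) = 1400/5.6 = 250.
Rearranging, λ(2000 − 250×1.1) = 250, so λ = 250/1725 = 0.1449 per min.

0.145 per min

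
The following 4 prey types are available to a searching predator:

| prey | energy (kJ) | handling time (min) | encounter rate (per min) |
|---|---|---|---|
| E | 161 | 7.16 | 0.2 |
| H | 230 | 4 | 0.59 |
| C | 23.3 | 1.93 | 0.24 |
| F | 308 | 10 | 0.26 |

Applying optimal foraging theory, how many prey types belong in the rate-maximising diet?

1

Profitabilities (E/h, kJ/min): H 57.5, F 30.8, E 22.5, C 12.1. Add prey in this order while the next type's profitability exceeds the intake rate on those already taken.
Rate on top 1: 40.39. F: 30.8 < 40.39 → exclude; stop.
Optimal diet: H — 1 of 4 types.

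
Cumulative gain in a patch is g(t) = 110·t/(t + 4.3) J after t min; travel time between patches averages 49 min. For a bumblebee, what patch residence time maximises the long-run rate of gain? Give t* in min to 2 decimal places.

By the marginal value theorem, leave when the instantaneous gain rate g'(t) equals the habitat-wide average g(t)/(T + t).
g'(t) = 110·4.3/(t + 4.3)². Setting 110·4.3/(t+4.3)² = 110t/[(t+4.3)(49+t)] gives 4.3(49+t) = t(t+4.3), so t² = 4.3×49 = 210.7.
t* = √210.7 = 14.52 min.

14.52 min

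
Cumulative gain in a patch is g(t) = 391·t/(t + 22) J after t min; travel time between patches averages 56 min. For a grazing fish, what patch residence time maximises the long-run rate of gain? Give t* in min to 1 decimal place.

Optimal t* satisfies g'(t*) = g(t*)/(T + t*).
g'(t) = 391·22/(t + 22)². Setting 391·22/(t+22)² = 391t/[(t+22)(56+t)] gives 22(56+t) = t(t+22), so t² = 22×56 = 1232.
t* = √1232 = 35.1 min.

35.1 min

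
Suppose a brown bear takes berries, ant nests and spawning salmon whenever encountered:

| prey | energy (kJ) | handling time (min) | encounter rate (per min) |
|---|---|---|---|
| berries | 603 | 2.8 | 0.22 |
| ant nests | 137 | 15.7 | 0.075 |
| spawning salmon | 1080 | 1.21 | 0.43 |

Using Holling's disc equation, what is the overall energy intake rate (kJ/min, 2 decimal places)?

183.27 kJ/min

R = Σλ_iE_i / (1 + Σλ_ih_i)
Numerator: 0.22×603 + 0.075×137 + 0.43×1080 = 607.3
Denominator: 1 + 0.22×2.8 + 0.075×15.7 + 0.43×1.21 = 3.314
R = 607.3/3.314 = 183.3 kJ/min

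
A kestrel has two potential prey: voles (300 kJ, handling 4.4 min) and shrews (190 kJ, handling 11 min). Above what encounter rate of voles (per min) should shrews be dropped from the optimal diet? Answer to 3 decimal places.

Drop shrews once their profitability E₂/h₂ falls below the rate achievable on voles alone: E₂/h₂ = λE₁/(1 + λh₁).
Solve for λ: λE₁h₂ = E₂(1 + λh₁) → λ(E₁h₂ − E₂h₁) = E₂ → λ = E₂/(E₁h₂ − E₂h₁).
λ = 190/(300×11 − 190×4.4) = 190/2464 = 0.07711 per min.

0.077 per min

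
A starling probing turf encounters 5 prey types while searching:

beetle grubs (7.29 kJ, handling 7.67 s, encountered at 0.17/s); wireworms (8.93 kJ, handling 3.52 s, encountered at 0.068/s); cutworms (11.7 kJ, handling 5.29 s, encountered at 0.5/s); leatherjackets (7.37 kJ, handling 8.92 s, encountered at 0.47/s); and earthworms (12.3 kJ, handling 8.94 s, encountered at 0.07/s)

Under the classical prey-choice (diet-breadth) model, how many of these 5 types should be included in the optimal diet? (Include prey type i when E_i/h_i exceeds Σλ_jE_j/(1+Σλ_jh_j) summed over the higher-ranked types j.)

Rank by E/h (kJ/s): wireworms 2.54, cutworms 2.21, earthworms 1.38, beetle grubs 0.95, leatherjackets 0.826. Include each in turn until the next type's E/h falls below the running intake rate.
Rate on top 1: 0.49. cutworms: 2.21 > 0.49 → include.
Rate on top 2: 1.662. earthworms: 1.38 < 1.662 → exclude; stop.
Optimal diet: wireworms, cutworms — 2 of 5 types.

2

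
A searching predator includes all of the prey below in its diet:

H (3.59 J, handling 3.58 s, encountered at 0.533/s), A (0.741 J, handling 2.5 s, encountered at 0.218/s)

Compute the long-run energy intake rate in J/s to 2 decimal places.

0.60 J/s

Energy encountered per unit search time: 0.533×3.59 + 0.218×0.741 = 2.075 J/s.
Handling time per unit search time: 0.533×3.58 + 0.218×2.5 = 2.453.
Rate = 2.075/(1 + 2.453) = 0.6009 J/s.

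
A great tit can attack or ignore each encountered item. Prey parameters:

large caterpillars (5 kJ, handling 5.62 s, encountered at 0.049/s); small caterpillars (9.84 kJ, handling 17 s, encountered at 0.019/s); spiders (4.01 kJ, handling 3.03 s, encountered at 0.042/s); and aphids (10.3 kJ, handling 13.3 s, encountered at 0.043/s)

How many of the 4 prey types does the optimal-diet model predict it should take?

4

Rank by E/h (kJ/s): spiders 1.32, large caterpillars 0.89, aphids 0.774, small caterpillars 0.579. Include each in turn until the next type's E/h falls below the running intake rate.
Rate on top 1: 0.1494. large caterpillars: 0.89 > 0.1494 → include.
Rate on top 2: 0.2947. aphids: 0.774 > 0.2947 → include.
Rate on top 3: 0.4337. small caterpillars: 0.579 > 0.4337 → include.
Optimal diet: spiders, large caterpillars, aphids, small caterpillars — 4 of 4 types.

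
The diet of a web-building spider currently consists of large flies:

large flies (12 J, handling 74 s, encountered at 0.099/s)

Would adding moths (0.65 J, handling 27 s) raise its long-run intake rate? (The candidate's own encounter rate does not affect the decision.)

No

Current rate: (0.099×12)/(1 + 0.099×74) = 0.1427 J/s.
moths: E/h = 0.65/27 = 0.02407 J/s.
Since 0.02407 < R, time spent handling moths is better spent searching.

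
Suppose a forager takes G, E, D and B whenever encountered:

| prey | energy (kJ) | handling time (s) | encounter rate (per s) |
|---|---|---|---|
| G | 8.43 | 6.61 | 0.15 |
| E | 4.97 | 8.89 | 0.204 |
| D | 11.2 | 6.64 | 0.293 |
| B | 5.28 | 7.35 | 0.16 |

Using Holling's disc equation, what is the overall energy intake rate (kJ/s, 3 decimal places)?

0.925 kJ/s

Energy encountered per unit search time: 0.15×8.43 + 0.204×4.97 + 0.293×11.2 + 0.16×5.28 = 6.405 kJ/s.
Handling time per unit search time: 0.15×6.61 + 0.204×8.89 + 0.293×6.64 + 0.16×7.35 = 5.927.
Rate = 6.405/(1 + 5.927) = 0.9247 kJ/s.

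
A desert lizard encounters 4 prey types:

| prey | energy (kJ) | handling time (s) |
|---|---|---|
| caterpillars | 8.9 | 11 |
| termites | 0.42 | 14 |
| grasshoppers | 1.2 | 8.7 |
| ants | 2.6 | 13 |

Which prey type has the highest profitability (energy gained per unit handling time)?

In descending order of E/h:
caterpillars: 8.9/11 = 0.809 kJ/s
ants: 2.6/13 = 0.2 kJ/s
grasshoppers: 1.2/8.7 = 0.138 kJ/s
termites: 0.42/14 = 0.03 kJ/s

caterpillars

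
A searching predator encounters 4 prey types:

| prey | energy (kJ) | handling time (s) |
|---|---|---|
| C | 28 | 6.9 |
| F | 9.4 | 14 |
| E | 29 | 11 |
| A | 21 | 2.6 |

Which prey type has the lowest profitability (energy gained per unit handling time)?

In descending order of E/h:
A: 21/2.6 = 8.08 kJ/s
C: 28/6.9 = 4.06 kJ/s
E: 29/11 = 2.64 kJ/s
F: 9.4/14 = 0.671 kJ/s

F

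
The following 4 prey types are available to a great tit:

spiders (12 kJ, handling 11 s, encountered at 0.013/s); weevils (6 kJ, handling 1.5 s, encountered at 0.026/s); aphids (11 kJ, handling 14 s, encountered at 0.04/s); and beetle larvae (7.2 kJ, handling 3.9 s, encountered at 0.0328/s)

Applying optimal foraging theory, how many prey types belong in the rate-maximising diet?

4

E/h in descending order: weevils 4, beetle larvae 1.85, spiders 1.09, aphids 0.786 kJ/s. The optimal diet is the largest prefix of this list for which every included type satisfies E_i/h_i > R on the types above it.
Rate on top 1: 0.1501. beetle larvae: 1.85 > 0.1501 → include.
Rate on top 2: 0.3361. spiders: 1.09 > 0.3361 → include.
Rate on top 3: 0.4185. aphids: 0.786 > 0.4185 → include.
Optimal diet: weevils, beetle larvae, spiders, aphids — 4 of 4 types.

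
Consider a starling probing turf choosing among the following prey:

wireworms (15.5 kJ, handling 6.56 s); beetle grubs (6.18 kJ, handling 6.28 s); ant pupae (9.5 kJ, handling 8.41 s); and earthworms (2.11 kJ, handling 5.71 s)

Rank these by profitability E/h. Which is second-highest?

Profitability E/h (kJ/s): wireworms = 15.5/6.56 = 2.36, beetle grubs = 6.18/6.28 = 0.984, ant pupae = 9.5/8.41 = 1.13, earthworms = 2.11/5.71 = 0.37.
Ranked: wireworms > ant pupae > beetle grubs > earthworms.

ant pupae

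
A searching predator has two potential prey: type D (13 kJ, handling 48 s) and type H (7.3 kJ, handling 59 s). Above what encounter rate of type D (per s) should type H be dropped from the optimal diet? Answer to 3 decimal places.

0.018 per s

At the threshold, the rate on type D alone equals the profitability of type H: λ·13/(1 + λ·48) = 7.3/59 = 0.1237.
Rearranging, λ(13 − 0.1237×48) = 0.1237, so λ = 0.1237/7.061 = 0.01752 per s.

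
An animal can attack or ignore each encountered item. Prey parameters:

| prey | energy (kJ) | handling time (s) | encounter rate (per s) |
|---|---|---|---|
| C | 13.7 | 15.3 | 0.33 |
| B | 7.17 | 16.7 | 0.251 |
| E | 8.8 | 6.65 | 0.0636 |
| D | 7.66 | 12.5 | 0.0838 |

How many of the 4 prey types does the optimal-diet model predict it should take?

Rank by E/h (kJ/s): E 1.32, C 0.895, D 0.613, B 0.429. Include each in turn until the next type's E/h falls below the running intake rate.
Rate on top 1: 0.3933. C: 0.895 > 0.3933 → include.
Rate on top 2: 0.785. D: 0.613 < 0.785 → exclude; stop.
Optimal diet: E, C — 2 of 4 types.

2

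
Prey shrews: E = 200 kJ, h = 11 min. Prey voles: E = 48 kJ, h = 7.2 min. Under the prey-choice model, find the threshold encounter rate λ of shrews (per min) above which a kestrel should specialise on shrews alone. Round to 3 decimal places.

0.053 per min

The zero-one rule: include voles iff E₂/h₂ > λE₁/(1+λh₁). Equality gives the switch point.
λE₁h₂ = E₂ + λE₂h₁ ⇒ λ = E₂/(E₁h₂ − E₂h₁) = 48/(1440 − 528) = 0.05263 per min.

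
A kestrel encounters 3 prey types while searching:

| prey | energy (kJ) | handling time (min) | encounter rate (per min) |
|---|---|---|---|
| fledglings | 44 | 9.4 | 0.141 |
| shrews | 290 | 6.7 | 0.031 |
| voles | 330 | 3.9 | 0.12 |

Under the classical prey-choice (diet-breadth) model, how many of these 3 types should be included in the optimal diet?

Rank by E/h (kJ/min): voles 84.6, shrews 43.3, fledglings 4.68. Include each in turn until the next type's E/h falls below the running intake rate.
Rate on top 1: 26.98. shrews: 43.3 > 26.98 → include.
Rate on top 2: 29. fledglings: 4.68 < 29 → exclude; stop.
Optimal diet: voles, shrews — 2 of 3 types.

2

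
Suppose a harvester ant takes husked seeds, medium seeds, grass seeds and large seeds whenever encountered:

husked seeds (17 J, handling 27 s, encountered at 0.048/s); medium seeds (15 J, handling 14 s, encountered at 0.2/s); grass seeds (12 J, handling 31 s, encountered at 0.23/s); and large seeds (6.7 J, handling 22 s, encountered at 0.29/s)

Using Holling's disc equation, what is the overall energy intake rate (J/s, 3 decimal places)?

0.458 J/s

R = (0.048×17 + 0.2×15 + 0.23×12 + 0.29×6.7) / (1 + 0.048×27 + 0.2×14 + 0.23×31 + 0.29×22) = 8.519/18.61 = 0.4579 J/s.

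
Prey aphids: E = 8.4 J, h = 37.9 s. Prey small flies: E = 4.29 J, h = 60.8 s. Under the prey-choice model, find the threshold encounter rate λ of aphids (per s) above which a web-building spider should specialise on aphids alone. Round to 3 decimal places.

At the threshold, the rate on aphids alone equals the profitability of small flies: λ·8.4/(1 + λ·37.9) = 4.29/60.8 = 0.07056.
Rearranging, λ(8.4 − 0.07056×37.9) = 0.07056, so λ = 0.07056/5.726 = 0.01232 per s.

0.012 per s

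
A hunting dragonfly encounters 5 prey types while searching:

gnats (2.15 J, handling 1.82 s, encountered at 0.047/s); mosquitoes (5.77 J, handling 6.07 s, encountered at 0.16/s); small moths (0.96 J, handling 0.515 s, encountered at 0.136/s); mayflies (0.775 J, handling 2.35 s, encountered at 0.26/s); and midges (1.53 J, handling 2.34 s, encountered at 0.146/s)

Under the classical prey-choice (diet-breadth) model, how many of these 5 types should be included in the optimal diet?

4

Profitabilities (E/h, J/s): small moths 1.86, gnats 1.18, mosquitoes 0.951, midges 0.654, mayflies 0.33. Add prey in this order while the next type's profitability exceeds the intake rate on those already taken.
Rate on top 1: 0.122. gnats: 1.18 > 0.122 → include.
Rate on top 2: 0.2004. mosquitoes: 0.951 > 0.2004 → include.
Rate on top 3: 0.543. midges: 0.654 > 0.543 → include.
Rate on top 4: 0.5583. mayflies: 0.33 < 0.5583 → exclude; stop.
Optimal diet: small moths, gnats, mosquitoes, midges — 4 of 5 types.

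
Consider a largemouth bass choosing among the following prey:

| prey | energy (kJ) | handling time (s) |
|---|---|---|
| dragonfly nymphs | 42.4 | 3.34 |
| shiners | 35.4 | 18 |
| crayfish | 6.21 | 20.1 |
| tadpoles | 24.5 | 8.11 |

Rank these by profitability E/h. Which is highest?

Profitability E/h (kJ/s): dragonfly nymphs = 42.4/3.34 = 12.7, shiners = 35.4/18 = 1.97, crayfish = 6.21/20.1 = 0.309, tadpoles = 24.5/8.11 = 3.02.
Ranked: dragonfly nymphs > tadpoles > shiners > crayfish.

dragonfly nymphs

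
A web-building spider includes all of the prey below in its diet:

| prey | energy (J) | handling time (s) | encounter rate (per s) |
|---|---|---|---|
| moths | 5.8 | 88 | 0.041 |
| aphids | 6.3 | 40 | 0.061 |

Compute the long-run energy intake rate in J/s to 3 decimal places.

R = (0.041×5.8 + 0.061×6.3) / (1 + 0.041×88 + 0.061×40) = 0.6221/7.048 = 0.08827 J/s.

0.088 J/s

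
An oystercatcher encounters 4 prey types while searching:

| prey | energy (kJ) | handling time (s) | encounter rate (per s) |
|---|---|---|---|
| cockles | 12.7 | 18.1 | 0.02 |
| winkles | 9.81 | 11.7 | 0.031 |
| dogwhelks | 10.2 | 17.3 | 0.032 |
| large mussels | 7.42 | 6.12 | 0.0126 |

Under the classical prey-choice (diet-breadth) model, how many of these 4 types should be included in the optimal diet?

4

E/h in descending order: large mussels 1.21, winkles 0.838, cockles 0.702, dogwhelks 0.59 kJ/s. The optimal diet is the largest prefix of this list for which every included type satisfies E_i/h_i > R on the types above it.
Rate on top 1: 0.0868. winkles: 0.838 > 0.0868 → include.
Rate on top 2: 0.2761. cockles: 0.702 > 0.2761 → include.
Rate on top 3: 0.3616. dogwhelks: 0.59 > 0.3616 → include.
Optimal diet: large mussels, winkles, cockles, dogwhelks — 4 of 4 types.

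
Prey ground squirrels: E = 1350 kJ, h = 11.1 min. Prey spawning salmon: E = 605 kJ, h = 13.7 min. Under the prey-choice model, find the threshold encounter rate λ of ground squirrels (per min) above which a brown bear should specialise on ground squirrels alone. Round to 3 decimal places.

The zero-one rule: include spawning salmon iff E₂/h₂ > λE₁/(1+λh₁). Equality gives the switch point.
λE₁h₂ = E₂ + λE₂h₁ ⇒ λ = E₂/(E₁h₂ − E₂h₁) = 605/(1.85e+04 − 6716) = 0.05136 per min.

0.051 per min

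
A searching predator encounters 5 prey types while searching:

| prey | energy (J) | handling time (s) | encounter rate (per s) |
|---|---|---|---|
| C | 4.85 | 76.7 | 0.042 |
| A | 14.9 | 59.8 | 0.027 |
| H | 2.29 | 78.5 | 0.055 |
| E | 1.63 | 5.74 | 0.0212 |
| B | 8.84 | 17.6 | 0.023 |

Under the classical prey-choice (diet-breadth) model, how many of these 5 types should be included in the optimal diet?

3

E/h in descending order: B 0.502, E 0.284, A 0.249, C 0.0632, H 0.0292 J/s. The optimal diet is the largest prefix of this list for which every included type satisfies E_i/h_i > R on the types above it.
Rate on top 1: 0.1447. E: 0.284 > 0.1447 → include.
Rate on top 2: 0.1558. A: 0.249 > 0.1558 → include.
Rate on top 3: 0.2038. C: 0.0632 < 0.2038 → exclude; stop.
Optimal diet: B, E, A — 3 of 5 types.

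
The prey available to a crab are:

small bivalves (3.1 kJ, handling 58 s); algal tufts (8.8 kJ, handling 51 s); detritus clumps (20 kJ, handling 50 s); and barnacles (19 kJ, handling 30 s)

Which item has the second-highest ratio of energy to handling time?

detritus clumps

In descending order of E/h:
barnacles: 19/30 = 0.633 kJ/s
detritus clumps: 20/50 = 0.4 kJ/s
algal tufts: 8.8/51 = 0.173 kJ/s
small bivalves: 3.1/58 = 0.0534 kJ/s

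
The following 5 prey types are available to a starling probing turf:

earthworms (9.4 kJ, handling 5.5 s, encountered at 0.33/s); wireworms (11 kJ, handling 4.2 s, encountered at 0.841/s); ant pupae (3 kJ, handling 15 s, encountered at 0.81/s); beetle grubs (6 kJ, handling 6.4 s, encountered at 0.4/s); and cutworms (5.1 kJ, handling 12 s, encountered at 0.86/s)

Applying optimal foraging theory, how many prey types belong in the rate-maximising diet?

1

Rank by E/h (kJ/s): wireworms 2.62, earthworms 1.71, beetle grubs 0.938, cutworms 0.425, ant pupae 0.2. Include each in turn until the next type's E/h falls below the running intake rate.
Rate on top 1: 2.041. earthworms: 1.71 < 2.041 → exclude; stop.
Optimal diet: wireworms — 1 of 5 types.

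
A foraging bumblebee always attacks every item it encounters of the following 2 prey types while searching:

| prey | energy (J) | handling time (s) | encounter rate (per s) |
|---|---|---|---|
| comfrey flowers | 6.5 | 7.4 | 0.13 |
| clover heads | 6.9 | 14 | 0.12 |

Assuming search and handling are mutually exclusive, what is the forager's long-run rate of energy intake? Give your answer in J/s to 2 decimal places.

R = (0.13×6.5 + 0.12×6.9) / (1 + 0.13×7.4 + 0.12×14) = 1.673/3.642 = 0.4594 J/s.

0.46 J/s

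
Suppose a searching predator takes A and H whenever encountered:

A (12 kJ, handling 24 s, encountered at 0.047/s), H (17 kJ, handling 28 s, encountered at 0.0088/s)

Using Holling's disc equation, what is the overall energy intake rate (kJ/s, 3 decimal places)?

0.301 kJ/s

Energy encountered per unit search time: 0.047×12 + 0.0088×17 = 0.7136 kJ/s.
Handling time per unit search time: 0.047×24 + 0.0088×28 = 1.374.
Rate = 0.7136/(1 + 1.374) = 0.3005 kJ/s.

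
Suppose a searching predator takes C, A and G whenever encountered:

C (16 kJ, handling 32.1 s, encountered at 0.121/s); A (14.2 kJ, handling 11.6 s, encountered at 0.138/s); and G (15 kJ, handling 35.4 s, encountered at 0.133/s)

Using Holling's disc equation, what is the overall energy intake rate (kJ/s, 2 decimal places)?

0.53 kJ/s

R = Σλ_iE_i / (1 + Σλ_ih_i)
Numerator: 0.121×16 + 0.138×14.2 + 0.133×15 = 5.891
Denominator: 1 + 0.121×32.1 + 0.138×11.6 + 0.133×35.4 = 11.19
R = 5.891/11.19 = 0.5263 kJ/s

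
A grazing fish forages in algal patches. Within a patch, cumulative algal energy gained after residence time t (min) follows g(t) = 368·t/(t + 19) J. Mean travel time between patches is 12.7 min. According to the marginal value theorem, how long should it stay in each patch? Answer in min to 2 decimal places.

Optimal t* satisfies g'(t*) = g(t*)/(T + t*).
g'(t) = 368·19/(t + 19)². Setting 368·19/(t+19)² = 368t/[(t+19)(12.7+t)] gives 19(12.7+t) = t(t+19), so t² = 19×12.7 = 241.3.
t* = √241.3 = 15.53 min.

15.53 min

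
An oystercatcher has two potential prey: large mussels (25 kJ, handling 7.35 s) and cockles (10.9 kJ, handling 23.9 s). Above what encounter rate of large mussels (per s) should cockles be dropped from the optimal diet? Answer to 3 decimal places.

0.021 per s

At the threshold, the rate on large mussels alone equals the profitability of cockles: λ·25/(1 + λ·7.35) = 10.9/23.9 = 0.4561.
Rearranging, λ(25 − 0.4561×7.35) = 0.4561, so λ = 0.4561/21.65 = 0.02107 per s.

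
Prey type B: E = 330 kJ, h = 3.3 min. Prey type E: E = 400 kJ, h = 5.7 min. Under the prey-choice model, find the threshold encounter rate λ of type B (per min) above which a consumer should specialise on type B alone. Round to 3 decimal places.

Drop type E once their profitability E₂/h₂ falls below the rate achievable on type B alone: E₂/h₂ = λE₁/(1 + λh₁).
Solve for λ: λE₁h₂ = E₂(1 + λh₁) → λ(E₁h₂ − E₂h₁) = E₂ → λ = E₂/(E₁h₂ − E₂h₁).
λ = 400/(330×5.7 − 400×3.3) = 400/561 = 0.713 per min.

0.713 per min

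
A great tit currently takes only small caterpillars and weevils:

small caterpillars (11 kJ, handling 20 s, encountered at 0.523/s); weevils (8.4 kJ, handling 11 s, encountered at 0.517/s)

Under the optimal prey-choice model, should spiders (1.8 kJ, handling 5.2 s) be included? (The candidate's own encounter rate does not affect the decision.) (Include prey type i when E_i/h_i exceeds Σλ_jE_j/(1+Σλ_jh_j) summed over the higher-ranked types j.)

Intake rate on the current diet: R = (0.523×11 + 0.517×8.4) / (1 + 0.523×20 + 0.517×11) = 10.1/17.15 = 0.5888 kJ/s.
spiders: E/h = 1.8/5.2 = 0.3462 kJ/s.
0.3462 < 0.5888, so adding spiders would lower the average — exclude it.

No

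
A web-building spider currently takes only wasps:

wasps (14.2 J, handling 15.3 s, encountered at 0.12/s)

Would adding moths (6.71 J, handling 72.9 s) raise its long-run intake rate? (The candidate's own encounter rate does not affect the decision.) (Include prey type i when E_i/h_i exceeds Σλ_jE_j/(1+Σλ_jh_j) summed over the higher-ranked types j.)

On wasps alone, R = ΣλE/(1+Σλh) = 1.704/2.836 = 0.6008 J/s.
moths: E/h = 6.71/72.9 = 0.09204 J/s.
Since 0.09204 < R, time spent handling moths is better spent searching.

No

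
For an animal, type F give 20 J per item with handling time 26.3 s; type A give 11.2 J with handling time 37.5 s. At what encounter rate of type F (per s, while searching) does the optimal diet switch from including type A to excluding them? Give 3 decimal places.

At the threshold, the rate on type F alone equals the profitability of type A: λ·20/(1 + λ·26.3) = 11.2/37.5 = 0.2987.
Rearranging, λ(20 − 0.2987×26.3) = 0.2987, so λ = 0.2987/12.15 = 0.02459 per s.

0.025 per s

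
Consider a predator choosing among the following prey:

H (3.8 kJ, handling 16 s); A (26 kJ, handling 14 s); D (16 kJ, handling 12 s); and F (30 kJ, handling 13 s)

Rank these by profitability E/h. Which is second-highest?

A

Profitability E/h (kJ/s): H = 3.8/16 = 0.237, A = 26/14 = 1.86, D = 16/12 = 1.33, F = 30/13 = 2.31.
Ranked: F > A > D > H.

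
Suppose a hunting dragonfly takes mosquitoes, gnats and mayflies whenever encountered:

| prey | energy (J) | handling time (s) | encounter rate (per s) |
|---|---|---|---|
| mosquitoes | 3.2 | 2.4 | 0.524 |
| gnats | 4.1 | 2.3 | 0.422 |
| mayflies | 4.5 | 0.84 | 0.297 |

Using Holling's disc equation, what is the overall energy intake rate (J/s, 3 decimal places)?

1.364 J/s

Energy encountered per unit search time: 0.524×3.2 + 0.422×4.1 + 0.297×4.5 = 4.744 J/s.
Handling time per unit search time: 0.524×2.4 + 0.422×2.3 + 0.297×0.84 = 2.478.
Rate = 4.744/(1 + 2.478) = 1.364 J/s.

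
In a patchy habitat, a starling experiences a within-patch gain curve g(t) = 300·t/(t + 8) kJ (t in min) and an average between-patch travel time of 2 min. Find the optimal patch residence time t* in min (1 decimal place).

Optimal t* satisfies g'(t*) = g(t*)/(T + t*).
g'(t) = 300·8/(t + 8)². Setting 300·8/(t+8)² = 300t/[(t+8)(2+t)] gives 8(2+t) = t(t+8), so t² = 8×2 = 16.
t* = √16 = 4 min.

4.0 min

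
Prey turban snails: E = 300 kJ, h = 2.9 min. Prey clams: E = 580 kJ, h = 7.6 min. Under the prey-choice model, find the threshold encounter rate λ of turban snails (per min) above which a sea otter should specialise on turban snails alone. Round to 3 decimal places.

0.970 per min

The zero-one rule: include clams iff E₂/h₂ > λE₁/(1+λh₁). Equality gives the switch point.
λE₁h₂ = E₂ + λE₂h₁ ⇒ λ = E₂/(E₁h₂ − E₂h₁) = 580/(2280 − 1682) = 0.9699 per min.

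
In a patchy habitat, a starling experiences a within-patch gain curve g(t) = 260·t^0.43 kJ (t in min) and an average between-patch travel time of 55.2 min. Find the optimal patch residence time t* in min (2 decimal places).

Optimal t* satisfies g'(t*) = g(t*)/(T + t*).
g'(t) = 0.43·260·t^-0.57. Setting 0.43·260·t^-0.57 = 260·t^0.43/(55.2+t) gives 0.43(55.2+t) = t, so 0.57·t = 0.43×55.2.
t* = 0.43×55.2/0.57 = 41.64 min.

41.64 min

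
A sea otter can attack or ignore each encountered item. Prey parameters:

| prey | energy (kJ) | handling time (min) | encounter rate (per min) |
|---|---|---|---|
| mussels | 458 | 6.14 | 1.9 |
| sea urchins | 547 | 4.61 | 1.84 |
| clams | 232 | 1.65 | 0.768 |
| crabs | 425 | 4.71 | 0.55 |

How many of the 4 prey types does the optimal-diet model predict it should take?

2

E/h in descending order: clams 141, sea urchins 119, crabs 90.2, mussels 74.6 kJ/min. The optimal diet is the largest prefix of this list for which every included type satisfies E_i/h_i > R on the types above it.
Rate on top 1: 78.59. sea urchins: 119 > 78.59 → include.
Rate on top 2: 110.2. crabs: 90.2 < 110.2 → exclude; stop.
Optimal diet: clams, sea urchins — 2 of 4 types.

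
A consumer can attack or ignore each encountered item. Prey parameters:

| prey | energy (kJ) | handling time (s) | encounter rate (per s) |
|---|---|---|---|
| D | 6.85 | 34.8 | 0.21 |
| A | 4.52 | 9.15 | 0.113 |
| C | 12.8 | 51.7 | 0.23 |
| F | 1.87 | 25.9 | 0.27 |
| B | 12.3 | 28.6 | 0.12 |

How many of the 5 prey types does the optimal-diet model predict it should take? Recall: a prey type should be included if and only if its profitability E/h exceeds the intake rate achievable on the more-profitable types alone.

2

Rank by E/h (kJ/s): A 0.494, B 0.43, C 0.248, D 0.197, F 0.0722. Include each in turn until the next type's E/h falls below the running intake rate.
Rate on top 1: 0.2511. B: 0.43 > 0.2511 → include.
Rate on top 2: 0.3635. C: 0.248 < 0.3635 → exclude; stop.
Optimal diet: A, B — 2 of 5 types.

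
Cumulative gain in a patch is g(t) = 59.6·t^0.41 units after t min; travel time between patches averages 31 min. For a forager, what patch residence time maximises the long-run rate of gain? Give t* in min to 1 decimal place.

Maximise g(t)/(T+t): set derivative to zero → g'(t)(T+t) = g(t).
g'(t) = 0.41·59.6·t^-0.59. Setting 0.41·59.6·t^-0.59 = 59.6·t^0.41/(31+t) gives 0.41(31+t) = t, so 0.59·t = 0.41×31.
t* = 0.41×31/0.59 = 21.54 min.

21.5 min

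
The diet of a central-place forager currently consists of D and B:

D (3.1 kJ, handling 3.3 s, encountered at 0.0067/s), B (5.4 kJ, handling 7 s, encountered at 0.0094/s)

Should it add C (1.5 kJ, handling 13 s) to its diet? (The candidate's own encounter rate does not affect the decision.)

Yes

Current rate: (0.0067×3.1 + 0.0094×5.4)/(1 + 0.0067×3.3 + 0.0094×7) = 0.06575 kJ/s.
Profitability of C: 1.5/13 = 0.1154 kJ/s.
0.1154 > 0.06575, so adding C raises the average — include it.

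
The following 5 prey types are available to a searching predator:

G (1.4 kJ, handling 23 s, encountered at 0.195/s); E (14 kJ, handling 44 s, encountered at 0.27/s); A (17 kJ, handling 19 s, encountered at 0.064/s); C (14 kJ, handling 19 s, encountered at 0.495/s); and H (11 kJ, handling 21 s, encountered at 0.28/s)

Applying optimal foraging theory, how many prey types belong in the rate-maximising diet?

Rank by E/h (kJ/s): A 0.895, C 0.737, H 0.524, E 0.318, G 0.0609. Include each in turn until the next type's E/h falls below the running intake rate.
Rate on top 1: 0.491. C: 0.737 > 0.491 → include.
Rate on top 2: 0.69. H: 0.524 < 0.69 → exclude; stop.
Optimal diet: A, C — 2 of 5 types.

2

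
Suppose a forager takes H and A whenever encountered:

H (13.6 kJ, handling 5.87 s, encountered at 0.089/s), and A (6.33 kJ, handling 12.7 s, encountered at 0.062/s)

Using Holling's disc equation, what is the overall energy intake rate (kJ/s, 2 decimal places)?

0.69 kJ/s

Energy encountered per unit search time: 0.089×13.6 + 0.062×6.33 = 1.603 kJ/s.
Handling time per unit search time: 0.089×5.87 + 0.062×12.7 = 1.31.
Rate = 1.603/(1 + 1.31) = 0.6939 kJ/s.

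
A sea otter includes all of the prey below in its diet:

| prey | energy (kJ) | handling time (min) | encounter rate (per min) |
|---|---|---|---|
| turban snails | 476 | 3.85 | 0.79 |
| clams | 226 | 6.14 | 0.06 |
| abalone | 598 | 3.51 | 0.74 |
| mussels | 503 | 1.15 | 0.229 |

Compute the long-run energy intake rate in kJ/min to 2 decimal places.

R = Σλ_iE_i / (1 + Σλ_ih_i)
Numerator: 0.79×476 + 0.06×226 + 0.74×598 + 0.229×503 = 947.3
Denominator: 1 + 0.79×3.85 + 0.06×6.14 + 0.74×3.51 + 0.229×1.15 = 7.271
R = 947.3/7.271 = 130.3 kJ/min

130.29 kJ/min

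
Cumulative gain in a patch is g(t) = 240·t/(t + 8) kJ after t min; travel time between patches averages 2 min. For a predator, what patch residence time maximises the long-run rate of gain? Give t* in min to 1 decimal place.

Maximise g(t)/(T+t): set derivative to zero → g'(t)(T+t) = g(t).
g'(t) = 240·8/(t + 8)². Setting 240·8/(t+8)² = 240t/[(t+8)(2+t)] gives 8(2+t) = t(t+8), so t² = 8×2 = 16.
t* = √16 = 4 min.

4.0 min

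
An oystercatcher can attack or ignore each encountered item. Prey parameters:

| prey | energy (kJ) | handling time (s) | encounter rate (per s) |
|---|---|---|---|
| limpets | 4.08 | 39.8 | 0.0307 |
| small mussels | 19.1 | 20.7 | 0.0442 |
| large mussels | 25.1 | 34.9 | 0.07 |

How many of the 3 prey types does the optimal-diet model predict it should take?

E/h in descending order: small mussels 0.923, large mussels 0.719, limpets 0.103 kJ/s. The optimal diet is the largest prefix of this list for which every included type satisfies E_i/h_i > R on the types above it.
Rate on top 1: 0.4409. large mussels: 0.719 > 0.4409 → include.
Rate on top 2: 0.5969. limpets: 0.103 < 0.5969 → exclude; stop.
Optimal diet: small mussels, large mussels — 2 of 3 types.

2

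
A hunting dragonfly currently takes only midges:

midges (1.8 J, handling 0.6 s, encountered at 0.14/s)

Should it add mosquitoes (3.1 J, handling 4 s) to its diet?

On midges alone, R = ΣλE/(1+Σλh) = 0.252/1.084 = 0.2325 J/s.
mosquitoes: E/h = 3.1/4 = 0.775 J/s.
0.775 > 0.2325, so adding mosquitoes raises the average — include it.

Yes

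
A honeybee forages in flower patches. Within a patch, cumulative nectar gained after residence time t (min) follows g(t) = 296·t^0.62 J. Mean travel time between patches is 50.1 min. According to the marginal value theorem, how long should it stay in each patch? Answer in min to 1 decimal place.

By the marginal value theorem, leave when the instantaneous gain rate g'(t) equals the habitat-wide average g(t)/(T + t).
g'(t) = 0.62·296·t^-0.38. Setting 0.62·296·t^-0.38 = 296·t^0.62/(50.1+t) gives 0.62(50.1+t) = t, so 0.38·t = 0.62×50.1.
t* = 0.62×50.1/0.38 = 81.74 min.

81.7 min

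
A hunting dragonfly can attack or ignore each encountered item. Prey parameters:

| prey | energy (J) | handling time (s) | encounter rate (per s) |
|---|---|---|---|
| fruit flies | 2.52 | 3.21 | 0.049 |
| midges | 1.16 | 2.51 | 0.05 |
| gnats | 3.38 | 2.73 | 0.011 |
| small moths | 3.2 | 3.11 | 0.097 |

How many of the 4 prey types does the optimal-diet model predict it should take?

4

E/h in descending order: gnats 1.24, small moths 1.03, fruit flies 0.785, midges 0.462 J/s. The optimal diet is the largest prefix of this list for which every included type satisfies E_i/h_i > R on the types above it.
Rate on top 1: 0.0361. small moths: 1.03 > 0.0361 → include.
Rate on top 2: 0.261. fruit flies: 0.785 > 0.261 → include.
Rate on top 3: 0.3164. midges: 0.462 > 0.3164 → include.
Optimal diet: gnats, small moths, fruit flies, midges — 4 of 4 types.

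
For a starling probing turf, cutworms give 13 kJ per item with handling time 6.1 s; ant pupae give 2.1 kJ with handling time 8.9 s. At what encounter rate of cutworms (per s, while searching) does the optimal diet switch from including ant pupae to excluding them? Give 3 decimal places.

0.020 per s

The zero-one rule: include ant pupae iff E₂/h₂ > λE₁/(1+λh₁). Equality gives the switch point.
λE₁h₂ = E₂ + λE₂h₁ ⇒ λ = E₂/(E₁h₂ − E₂h₁) = 2.1/(115.7 − 12.81) = 0.02041 per s.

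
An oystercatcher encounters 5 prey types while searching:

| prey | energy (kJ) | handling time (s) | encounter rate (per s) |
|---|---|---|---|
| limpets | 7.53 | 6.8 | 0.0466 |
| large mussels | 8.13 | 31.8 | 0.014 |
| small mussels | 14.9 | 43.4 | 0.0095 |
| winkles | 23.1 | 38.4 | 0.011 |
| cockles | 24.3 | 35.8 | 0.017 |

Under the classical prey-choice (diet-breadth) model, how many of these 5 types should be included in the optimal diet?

3

Profitabilities (E/h, kJ/s): limpets 1.11, cockles 0.679, winkles 0.602, small mussels 0.343, large mussels 0.256. Add prey in this order while the next type's profitability exceeds the intake rate on those already taken.
Rate on top 1: 0.2665. cockles: 0.679 > 0.2665 → include.
Rate on top 2: 0.3968. winkles: 0.602 > 0.3968 → include.
Rate on top 3: 0.4336. small mussels: 0.343 < 0.4336 → exclude; stop.
Optimal diet: limpets, cockles, winkles — 3 of 5 types.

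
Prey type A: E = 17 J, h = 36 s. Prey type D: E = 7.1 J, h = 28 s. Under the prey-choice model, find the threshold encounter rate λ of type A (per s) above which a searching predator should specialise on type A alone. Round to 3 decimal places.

The zero-one rule: include type D iff E₂/h₂ > λE₁/(1+λh₁). Equality gives the switch point.
λE₁h₂ = E₂ + λE₂h₁ ⇒ λ = E₂/(E₁h₂ − E₂h₁) = 7.1/(476 − 255.6) = 0.03221 per s.

0.032 per s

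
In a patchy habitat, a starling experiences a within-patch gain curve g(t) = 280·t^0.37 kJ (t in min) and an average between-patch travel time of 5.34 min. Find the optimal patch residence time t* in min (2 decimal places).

3.14 min

Optimal t* satisfies g'(t*) = g(t*)/(T + t*).
g'(t) = 0.37·280·t^-0.63. Setting 0.37·280·t^-0.63 = 280·t^0.37/(5.34+t) gives 0.37(5.34+t) = t, so 0.63·t = 0.37×5.34.
t* = 0.37×5.34/0.63 = 3.136 min.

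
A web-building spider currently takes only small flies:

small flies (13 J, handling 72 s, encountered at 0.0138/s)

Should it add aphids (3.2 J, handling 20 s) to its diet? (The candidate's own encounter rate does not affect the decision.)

Yes

Current rate: (0.0138×13)/(1 + 0.0138×72) = 0.08999 J/s.
Profitability of aphids: 3.2/20 = 0.16 J/s.
Since 0.16 > R, including aphids increases the long-run rate.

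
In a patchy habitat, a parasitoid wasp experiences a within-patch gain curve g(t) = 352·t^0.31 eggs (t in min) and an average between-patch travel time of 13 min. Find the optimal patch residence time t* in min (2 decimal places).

Optimal t* satisfies g'(t*) = g(t*)/(T + t*).
g'(t) = 0.31·352·t^-0.69. Setting 0.31·352·t^-0.69 = 352·t^0.31/(13+t) gives 0.31(13+t) = t, so 0.69·t = 0.31×13.
t* = 0.31×13/0.69 = 5.841 min.

5.84 min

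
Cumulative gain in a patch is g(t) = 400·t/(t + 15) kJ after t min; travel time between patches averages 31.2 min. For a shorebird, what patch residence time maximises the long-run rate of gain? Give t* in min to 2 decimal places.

21.63 min

Maximise g(t)/(T+t): set derivative to zero → g'(t)(T+t) = g(t).
g'(t) = 400·15/(t + 15)². Setting 400·15/(t+15)² = 400t/[(t+15)(31.2+t)] gives 15(31.2+t) = t(t+15), so t² = 15×31.2 = 468.
t* = √468 = 21.63 min.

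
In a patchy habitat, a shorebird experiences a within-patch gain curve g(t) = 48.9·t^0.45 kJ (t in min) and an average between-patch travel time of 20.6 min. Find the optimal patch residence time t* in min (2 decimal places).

16.85 min

Maximise g(t)/(T+t): set derivative to zero → g'(t)(T+t) = g(t).
g'(t) = 0.45·48.9·t^-0.55. Setting 0.45·48.9·t^-0.55 = 48.9·t^0.45/(20.6+t) gives 0.45(20.6+t) = t, so 0.55·t = 0.45×20.6.
t* = 0.45×20.6/0.55 = 16.85 min.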